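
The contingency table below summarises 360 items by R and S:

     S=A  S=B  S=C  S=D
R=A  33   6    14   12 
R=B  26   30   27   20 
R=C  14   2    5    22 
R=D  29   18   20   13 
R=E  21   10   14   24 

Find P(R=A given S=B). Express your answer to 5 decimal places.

Total with S=B: 6 + 30 + 2 + 18 + 10 = 66.
P(R=A | S=B) = 6/66 = 0.09091.

0.09091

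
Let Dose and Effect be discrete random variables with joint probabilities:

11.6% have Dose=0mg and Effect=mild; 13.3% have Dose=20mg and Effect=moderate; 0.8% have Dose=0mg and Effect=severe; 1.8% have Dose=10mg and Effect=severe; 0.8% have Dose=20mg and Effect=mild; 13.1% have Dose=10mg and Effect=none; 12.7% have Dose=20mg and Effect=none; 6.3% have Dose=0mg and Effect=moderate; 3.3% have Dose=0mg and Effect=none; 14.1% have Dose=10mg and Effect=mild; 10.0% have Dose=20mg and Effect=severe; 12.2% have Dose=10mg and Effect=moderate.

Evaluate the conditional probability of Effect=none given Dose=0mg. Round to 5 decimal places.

0.15000

P(Dose=0mg) = 0.033 + 0.116 + 0.063 + 0.008 = 0.220.
P(Effect=none | Dose=0mg) = 0.033/0.220 = 0.15000.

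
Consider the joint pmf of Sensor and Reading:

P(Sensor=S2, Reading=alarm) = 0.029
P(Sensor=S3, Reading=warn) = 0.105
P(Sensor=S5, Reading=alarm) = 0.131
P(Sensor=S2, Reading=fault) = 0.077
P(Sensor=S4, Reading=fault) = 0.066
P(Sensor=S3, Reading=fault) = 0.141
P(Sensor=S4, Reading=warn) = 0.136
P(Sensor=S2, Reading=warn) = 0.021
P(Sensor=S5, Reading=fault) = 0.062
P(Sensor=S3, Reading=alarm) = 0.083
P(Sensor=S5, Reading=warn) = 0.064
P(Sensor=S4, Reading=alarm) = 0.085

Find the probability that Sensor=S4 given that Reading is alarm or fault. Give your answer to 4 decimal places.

0.2240

P(Reading=alarm) = 0.029 + 0.083 + 0.085 + 0.131 = 0.328.
P(Reading=fault) = 0.077 + 0.141 + 0.066 + 0.062 = 0.346.
P(Reading ∈ {alarm, fault}) = 0.328 + 0.346 = 0.674; P(Sensor=S4, Reading ∈ {alarm, fault}) = 0.085 + 0.066 = 0.151.
P(Sensor=S4 | Reading ∈ {alarm, fault}) = 0.151/0.674 = 0.2240.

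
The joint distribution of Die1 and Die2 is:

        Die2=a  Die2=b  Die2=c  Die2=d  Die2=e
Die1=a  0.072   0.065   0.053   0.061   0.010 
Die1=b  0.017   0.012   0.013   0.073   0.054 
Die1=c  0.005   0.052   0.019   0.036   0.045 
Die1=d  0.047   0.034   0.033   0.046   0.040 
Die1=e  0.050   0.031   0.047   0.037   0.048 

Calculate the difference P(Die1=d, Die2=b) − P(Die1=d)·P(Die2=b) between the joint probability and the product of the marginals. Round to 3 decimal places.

P(Die1=d) = 0.047 + 0.034 + 0.033 + 0.046 + 0.040 = 0.200.
P(Die2=b) = 0.065 + 0.012 + 0.052 + 0.034 + 0.031 = 0.194.
P(Die1=d, Die2=b) − P(Die1=d)P(Die2=b) = 0.034 − 0.200×0.194 = -0.005.

-0.005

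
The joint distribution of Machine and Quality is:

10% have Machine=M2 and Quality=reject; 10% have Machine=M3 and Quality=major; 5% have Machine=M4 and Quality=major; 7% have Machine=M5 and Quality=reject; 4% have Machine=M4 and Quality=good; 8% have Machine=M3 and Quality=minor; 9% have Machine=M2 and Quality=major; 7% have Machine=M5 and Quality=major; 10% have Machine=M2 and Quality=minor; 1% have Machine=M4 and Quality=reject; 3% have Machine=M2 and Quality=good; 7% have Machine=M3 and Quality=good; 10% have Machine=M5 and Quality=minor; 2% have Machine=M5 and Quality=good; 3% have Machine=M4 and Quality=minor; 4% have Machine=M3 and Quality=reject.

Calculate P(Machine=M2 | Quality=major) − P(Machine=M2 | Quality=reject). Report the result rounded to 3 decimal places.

P(Quality=major) = 0.09 + 0.10 + 0.05 + 0.07 = 0.31; P(Machine=M2 | Quality=major) = 0.09/0.31 = 0.2903.
P(Quality=reject) = 0.10 + 0.04 + 0.01 + 0.07 = 0.22; P(Machine=M2 | Quality=reject) = 0.10/0.22 = 0.4545.
Difference = -0.164.

-0.164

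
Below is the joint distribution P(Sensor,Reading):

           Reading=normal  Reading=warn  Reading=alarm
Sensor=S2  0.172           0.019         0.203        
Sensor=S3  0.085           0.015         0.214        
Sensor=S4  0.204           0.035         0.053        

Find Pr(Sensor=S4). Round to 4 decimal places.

0.2920

P(Sensor=S4) = 0.204 + 0.035 + 0.053 = 0.292.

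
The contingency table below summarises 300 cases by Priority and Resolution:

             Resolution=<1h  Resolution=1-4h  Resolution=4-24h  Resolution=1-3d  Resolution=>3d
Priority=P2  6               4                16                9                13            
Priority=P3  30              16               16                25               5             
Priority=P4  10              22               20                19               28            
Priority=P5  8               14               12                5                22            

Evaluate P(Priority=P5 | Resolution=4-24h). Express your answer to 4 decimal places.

Total with Resolution=4-24h: 16 + 16 + 20 + 12 = 64.
P(Priority=P5 | Resolution=4-24h) = 12/64 = 0.1875.

0.1875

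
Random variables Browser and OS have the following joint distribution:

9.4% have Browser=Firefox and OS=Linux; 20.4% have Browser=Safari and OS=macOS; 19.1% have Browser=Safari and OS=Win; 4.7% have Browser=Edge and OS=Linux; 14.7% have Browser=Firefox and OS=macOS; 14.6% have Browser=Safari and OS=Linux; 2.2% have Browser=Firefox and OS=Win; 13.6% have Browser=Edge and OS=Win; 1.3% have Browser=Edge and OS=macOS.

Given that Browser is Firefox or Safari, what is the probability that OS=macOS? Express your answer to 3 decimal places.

0.437

P(Browser=Firefox) = 0.022 + 0.147 + 0.094 = 0.263.
P(Browser=Safari) = 0.191 + 0.204 + 0.146 = 0.541.
P(Browser ∈ {Firefox, Safari}) = 0.263 + 0.541 = 0.804; P(OS=macOS, Browser ∈ {Firefox, Safari}) = 0.147 + 0.204 = 0.351.
P(OS=macOS | Browser ∈ {Firefox, Safari}) = 0.351/0.804 = 0.437.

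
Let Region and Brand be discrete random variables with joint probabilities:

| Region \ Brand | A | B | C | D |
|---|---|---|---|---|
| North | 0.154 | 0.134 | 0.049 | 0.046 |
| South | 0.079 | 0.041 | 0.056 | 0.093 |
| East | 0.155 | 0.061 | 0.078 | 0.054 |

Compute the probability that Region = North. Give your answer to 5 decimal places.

P(Region=North) = 0.154 + 0.134 + 0.049 + 0.046 = 0.383.

0.38300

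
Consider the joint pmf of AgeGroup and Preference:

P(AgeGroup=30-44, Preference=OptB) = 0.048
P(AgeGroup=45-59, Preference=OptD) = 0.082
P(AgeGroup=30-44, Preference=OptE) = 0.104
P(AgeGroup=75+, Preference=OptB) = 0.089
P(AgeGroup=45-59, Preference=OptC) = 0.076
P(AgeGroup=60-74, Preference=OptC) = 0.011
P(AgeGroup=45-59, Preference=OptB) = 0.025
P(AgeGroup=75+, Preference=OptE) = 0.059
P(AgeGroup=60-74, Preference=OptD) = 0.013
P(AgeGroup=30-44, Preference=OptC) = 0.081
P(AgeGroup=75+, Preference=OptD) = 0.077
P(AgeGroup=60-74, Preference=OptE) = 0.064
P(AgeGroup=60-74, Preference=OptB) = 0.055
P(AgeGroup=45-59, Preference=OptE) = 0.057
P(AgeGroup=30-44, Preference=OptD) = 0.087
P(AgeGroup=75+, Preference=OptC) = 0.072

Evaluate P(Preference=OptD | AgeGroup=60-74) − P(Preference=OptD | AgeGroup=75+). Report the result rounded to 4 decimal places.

P(AgeGroup=60-74) = 0.055 + 0.011 + 0.013 + 0.064 = 0.143; P(Preference=OptD | AgeGroup=60-74) = 0.013/0.143 = 0.09091.
P(AgeGroup=75+) = 0.089 + 0.072 + 0.077 + 0.059 = 0.297; P(Preference=OptD | AgeGroup=75+) = 0.077/0.297 = 0.25926.
Difference = -0.1684.

-0.1684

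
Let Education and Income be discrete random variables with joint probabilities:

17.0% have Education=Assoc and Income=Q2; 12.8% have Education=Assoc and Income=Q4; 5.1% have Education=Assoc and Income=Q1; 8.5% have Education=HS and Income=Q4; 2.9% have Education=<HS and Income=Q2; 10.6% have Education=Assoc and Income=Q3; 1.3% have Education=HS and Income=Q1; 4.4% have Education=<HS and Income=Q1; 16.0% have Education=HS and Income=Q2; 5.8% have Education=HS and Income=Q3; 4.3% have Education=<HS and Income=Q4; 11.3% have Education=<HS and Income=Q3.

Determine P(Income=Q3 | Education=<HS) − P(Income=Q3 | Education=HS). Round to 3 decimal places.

0.310

P(Education=<HS) = 0.044 + 0.029 + 0.113 + 0.043 = 0.229; P(Income=Q3 | Education=<HS) = 0.113/0.229 = 0.4934.
P(Education=HS) = 0.013 + 0.160 + 0.058 + 0.085 = 0.316; P(Income=Q3 | Education=HS) = 0.058/0.316 = 0.1835.
Difference = 0.310.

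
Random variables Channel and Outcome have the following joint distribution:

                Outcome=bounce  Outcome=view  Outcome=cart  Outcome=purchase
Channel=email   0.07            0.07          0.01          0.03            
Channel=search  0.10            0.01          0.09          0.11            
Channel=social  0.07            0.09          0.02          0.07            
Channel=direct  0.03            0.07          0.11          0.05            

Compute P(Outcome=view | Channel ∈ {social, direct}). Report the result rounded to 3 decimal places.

P(Channel=social) = 0.07 + 0.09 + 0.02 + 0.07 = 0.25.
P(Channel=direct) = 0.03 + 0.07 + 0.11 + 0.05 = 0.26.
P(Channel ∈ {social, direct}) = 0.25 + 0.26 = 0.51; P(Outcome=view, Channel ∈ {social, direct}) = 0.09 + 0.07 = 0.16.
P(Outcome=view | Channel ∈ {social, direct}) = 0.16/0.51 = 0.314.

0.314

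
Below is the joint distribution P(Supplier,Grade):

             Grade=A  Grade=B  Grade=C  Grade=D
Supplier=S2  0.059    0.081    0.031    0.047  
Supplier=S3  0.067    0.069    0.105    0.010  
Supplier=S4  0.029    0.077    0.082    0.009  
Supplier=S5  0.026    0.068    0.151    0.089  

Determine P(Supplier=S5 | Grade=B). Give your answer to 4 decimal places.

0.2305

P(Grade=B) = 0.081 + 0.069 + 0.077 + 0.068 = 0.295.
P(Supplier=S5 | Grade=B) = 0.068/0.295 = 0.2305.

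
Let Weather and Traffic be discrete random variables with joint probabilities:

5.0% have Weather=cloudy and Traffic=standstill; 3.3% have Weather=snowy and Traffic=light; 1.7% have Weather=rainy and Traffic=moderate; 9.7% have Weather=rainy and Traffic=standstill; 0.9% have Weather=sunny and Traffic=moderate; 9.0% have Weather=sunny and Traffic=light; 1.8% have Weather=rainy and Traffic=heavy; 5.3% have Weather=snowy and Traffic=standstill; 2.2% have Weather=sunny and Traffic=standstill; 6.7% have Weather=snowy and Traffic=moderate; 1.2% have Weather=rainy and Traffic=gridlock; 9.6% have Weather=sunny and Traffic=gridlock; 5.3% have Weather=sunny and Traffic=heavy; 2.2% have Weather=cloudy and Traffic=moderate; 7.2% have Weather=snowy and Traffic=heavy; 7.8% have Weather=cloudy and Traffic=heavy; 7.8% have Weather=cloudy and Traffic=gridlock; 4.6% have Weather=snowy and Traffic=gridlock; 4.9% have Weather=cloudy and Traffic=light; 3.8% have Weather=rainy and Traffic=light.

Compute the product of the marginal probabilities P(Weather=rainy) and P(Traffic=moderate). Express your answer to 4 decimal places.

P(Weather=rainy) = 0.038 + 0.017 + 0.018 + 0.012 + 0.097 = 0.182.
P(Traffic=moderate) = 0.009 + 0.022 + 0.017 + 0.067 = 0.115.
Product: 0.182 × 0.115 = 0.0209.

0.0209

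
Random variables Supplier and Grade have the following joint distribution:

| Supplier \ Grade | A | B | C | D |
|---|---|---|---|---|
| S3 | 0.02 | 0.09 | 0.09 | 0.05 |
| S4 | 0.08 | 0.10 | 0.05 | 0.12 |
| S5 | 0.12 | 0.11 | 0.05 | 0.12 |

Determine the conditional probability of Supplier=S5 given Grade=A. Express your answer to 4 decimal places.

P(Grade=A) = 0.02 + 0.08 + 0.12 = 0.22.
P(Supplier=S5 | Grade=A) = 0.12/0.22 = 0.5455.

0.5455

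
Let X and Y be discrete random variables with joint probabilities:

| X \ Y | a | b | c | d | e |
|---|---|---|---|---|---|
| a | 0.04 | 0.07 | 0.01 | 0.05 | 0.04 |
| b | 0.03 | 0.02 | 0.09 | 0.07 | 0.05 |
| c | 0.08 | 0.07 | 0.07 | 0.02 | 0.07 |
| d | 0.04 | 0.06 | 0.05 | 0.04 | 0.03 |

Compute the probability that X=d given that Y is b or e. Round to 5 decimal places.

P(Y=b) = 0.07 + 0.02 + 0.07 + 0.06 = 0.22.
P(Y=e) = 0.04 + 0.05 + 0.07 + 0.03 = 0.19.
P(Y ∈ {b, e}) = 0.22 + 0.19 = 0.41; P(X=d, Y ∈ {b, e}) = 0.06 + 0.03 = 0.09.
P(X=d | Y ∈ {b, e}) = 0.09/0.41 = 0.21951.

0.21951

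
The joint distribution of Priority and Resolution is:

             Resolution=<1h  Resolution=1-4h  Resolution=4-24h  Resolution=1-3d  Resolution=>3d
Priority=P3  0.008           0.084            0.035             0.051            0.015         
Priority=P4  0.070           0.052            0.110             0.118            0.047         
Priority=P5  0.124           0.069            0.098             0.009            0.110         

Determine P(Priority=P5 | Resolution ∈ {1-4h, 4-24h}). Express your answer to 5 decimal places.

0.37277

P(Resolution=1-4h) = 0.084 + 0.052 + 0.069 = 0.205.
P(Resolution=4-24h) = 0.035 + 0.110 + 0.098 = 0.243.
P(Resolution ∈ {1-4h, 4-24h}) = 0.205 + 0.243 = 0.448; P(Priority=P5, Resolution ∈ {1-4h, 4-24h}) = 0.069 + 0.098 = 0.167.
P(Priority=P5 | Resolution ∈ {1-4h, 4-24h}) = 0.167/0.448 = 0.37277.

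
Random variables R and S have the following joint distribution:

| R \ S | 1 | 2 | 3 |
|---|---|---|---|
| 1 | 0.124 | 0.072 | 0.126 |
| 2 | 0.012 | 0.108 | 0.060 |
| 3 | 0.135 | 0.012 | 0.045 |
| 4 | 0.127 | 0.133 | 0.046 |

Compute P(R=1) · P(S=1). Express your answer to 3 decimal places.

0.128

P(R=1) = 0.124 + 0.072 + 0.126 = 0.322.
P(S=1) = 0.124 + 0.012 + 0.135 + 0.127 = 0.398.
Product: 0.322 × 0.398 = 0.128.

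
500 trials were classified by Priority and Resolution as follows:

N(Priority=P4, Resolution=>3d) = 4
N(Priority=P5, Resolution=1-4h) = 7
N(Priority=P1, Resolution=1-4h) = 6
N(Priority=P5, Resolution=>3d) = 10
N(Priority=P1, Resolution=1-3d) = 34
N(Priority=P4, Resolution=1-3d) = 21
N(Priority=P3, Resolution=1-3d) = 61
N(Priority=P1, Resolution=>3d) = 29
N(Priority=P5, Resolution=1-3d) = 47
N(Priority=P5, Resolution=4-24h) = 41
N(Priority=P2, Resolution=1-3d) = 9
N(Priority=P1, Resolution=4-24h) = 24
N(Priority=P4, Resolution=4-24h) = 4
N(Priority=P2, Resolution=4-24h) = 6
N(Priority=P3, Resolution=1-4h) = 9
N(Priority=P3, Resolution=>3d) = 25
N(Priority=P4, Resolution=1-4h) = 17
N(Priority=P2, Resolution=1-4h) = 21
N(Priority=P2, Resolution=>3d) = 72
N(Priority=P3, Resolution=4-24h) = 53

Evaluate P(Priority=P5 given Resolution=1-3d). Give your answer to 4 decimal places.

0.2733

Total with Resolution=1-3d: 34 + 9 + 61 + 21 + 47 = 172.
P(Priority=P5 | Resolution=1-3d) = 47/172 = 0.2733.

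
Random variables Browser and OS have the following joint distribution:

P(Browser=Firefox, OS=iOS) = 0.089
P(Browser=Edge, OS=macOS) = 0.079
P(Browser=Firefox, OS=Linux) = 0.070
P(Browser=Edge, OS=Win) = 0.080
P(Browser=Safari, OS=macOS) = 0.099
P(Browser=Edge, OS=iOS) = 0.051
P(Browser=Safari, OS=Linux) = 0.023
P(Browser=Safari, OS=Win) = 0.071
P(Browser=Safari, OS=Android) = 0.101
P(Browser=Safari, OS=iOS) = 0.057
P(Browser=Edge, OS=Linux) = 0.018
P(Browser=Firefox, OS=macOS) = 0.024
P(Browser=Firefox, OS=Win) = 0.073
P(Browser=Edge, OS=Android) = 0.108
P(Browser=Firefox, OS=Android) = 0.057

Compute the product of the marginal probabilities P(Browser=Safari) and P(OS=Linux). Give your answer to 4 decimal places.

P(Browser=Safari) = 0.071 + 0.099 + 0.023 + 0.057 + 0.101 = 0.351.
P(OS=Linux) = 0.070 + 0.023 + 0.018 = 0.111.
Product: 0.351 × 0.111 = 0.0390.

0.0390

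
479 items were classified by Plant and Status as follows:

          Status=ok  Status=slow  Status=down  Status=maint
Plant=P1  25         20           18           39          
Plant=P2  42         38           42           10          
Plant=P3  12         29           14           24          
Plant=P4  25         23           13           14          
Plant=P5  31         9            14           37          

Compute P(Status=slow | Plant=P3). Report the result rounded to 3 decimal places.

Total with Plant=P3: 12 + 29 + 14 + 24 = 79.
P(Status=slow | Plant=P3) = 29/79 = 0.367.

0.367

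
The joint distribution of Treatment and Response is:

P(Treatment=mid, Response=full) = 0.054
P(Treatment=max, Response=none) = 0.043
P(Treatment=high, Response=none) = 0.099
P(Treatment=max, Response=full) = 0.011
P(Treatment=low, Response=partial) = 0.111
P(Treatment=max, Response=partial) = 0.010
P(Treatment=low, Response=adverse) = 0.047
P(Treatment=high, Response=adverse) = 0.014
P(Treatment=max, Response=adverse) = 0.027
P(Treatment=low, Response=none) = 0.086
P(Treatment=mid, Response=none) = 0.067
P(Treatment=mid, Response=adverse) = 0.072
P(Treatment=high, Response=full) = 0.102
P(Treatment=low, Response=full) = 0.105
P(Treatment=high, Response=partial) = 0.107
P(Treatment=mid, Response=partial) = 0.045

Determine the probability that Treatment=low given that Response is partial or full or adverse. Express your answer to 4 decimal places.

0.3730

P(Response=partial) = 0.111 + 0.045 + 0.107 + 0.010 = 0.273.
P(Response=full) = 0.105 + 0.054 + 0.102 + 0.011 = 0.272.
P(Response=adverse) = 0.047 + 0.072 + 0.014 + 0.027 = 0.160.
P(Response ∈ {partial, full, adverse}) = 0.273 + 0.272 + 0.160 = 0.705; P(Treatment=low, Response ∈ {partial, full, adverse}) = 0.111 + 0.105 + 0.047 = 0.263.
P(Treatment=low | Response ∈ {partial, full, adverse}) = 0.263/0.705 = 0.3730.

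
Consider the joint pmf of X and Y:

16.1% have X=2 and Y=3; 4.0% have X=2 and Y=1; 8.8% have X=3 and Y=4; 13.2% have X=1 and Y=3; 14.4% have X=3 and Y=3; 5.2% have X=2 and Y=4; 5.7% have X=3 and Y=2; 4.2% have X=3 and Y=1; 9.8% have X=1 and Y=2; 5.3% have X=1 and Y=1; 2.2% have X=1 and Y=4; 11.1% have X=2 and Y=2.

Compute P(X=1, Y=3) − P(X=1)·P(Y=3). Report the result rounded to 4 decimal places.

P(X=1) = 0.053 + 0.098 + 0.132 + 0.022 = 0.305.
P(Y=3) = 0.132 + 0.161 + 0.144 = 0.437.
P(X=1, Y=3) − P(X=1)P(Y=3) = 0.132 − 0.305×0.437 = -0.0013.

-0.0013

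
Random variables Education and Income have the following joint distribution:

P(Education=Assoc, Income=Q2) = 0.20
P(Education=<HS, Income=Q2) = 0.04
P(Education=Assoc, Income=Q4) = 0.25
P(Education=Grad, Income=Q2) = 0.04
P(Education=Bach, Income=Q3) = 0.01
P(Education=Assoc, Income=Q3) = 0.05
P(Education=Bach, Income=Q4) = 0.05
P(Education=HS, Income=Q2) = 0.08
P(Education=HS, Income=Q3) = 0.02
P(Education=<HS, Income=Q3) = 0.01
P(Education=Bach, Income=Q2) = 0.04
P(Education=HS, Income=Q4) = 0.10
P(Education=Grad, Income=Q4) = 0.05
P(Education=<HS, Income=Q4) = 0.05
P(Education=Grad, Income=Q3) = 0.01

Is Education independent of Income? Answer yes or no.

Every cell satisfies P(Education,Income) = P(Education)·P(Income). For instance P(Education=Grad) = 0.10, P(Income=Q3) = 0.10, and 0.10×0.10 = 0.01 matches the joint entry. So Education and Income are independent.

yes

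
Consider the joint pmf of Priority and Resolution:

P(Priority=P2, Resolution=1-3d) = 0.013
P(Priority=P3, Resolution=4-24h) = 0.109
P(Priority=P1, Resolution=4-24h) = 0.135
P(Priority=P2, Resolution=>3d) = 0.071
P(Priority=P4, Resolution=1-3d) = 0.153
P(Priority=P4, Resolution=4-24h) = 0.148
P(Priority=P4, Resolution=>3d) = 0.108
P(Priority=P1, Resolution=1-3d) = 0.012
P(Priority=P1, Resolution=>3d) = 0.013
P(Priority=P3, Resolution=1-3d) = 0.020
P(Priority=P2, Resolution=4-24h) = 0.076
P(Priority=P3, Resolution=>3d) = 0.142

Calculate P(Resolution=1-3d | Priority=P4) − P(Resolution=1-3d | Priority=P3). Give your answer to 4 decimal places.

P(Priority=P4) = 0.148 + 0.153 + 0.108 = 0.409; P(Resolution=1-3d | Priority=P4) = 0.153/0.409 = 0.37408.
P(Priority=P3) = 0.109 + 0.020 + 0.142 = 0.271; P(Resolution=1-3d | Priority=P3) = 0.020/0.271 = 0.07380.
Difference = 0.3003.

0.3003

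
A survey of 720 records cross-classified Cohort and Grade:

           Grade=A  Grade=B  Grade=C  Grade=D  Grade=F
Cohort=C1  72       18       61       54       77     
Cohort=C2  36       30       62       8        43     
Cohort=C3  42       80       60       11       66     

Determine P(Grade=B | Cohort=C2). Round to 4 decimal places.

0.1676

Total with Cohort=C2: 36 + 30 + 62 + 8 + 43 = 179.
P(Grade=B | Cohort=C2) = 30/179 = 0.1676.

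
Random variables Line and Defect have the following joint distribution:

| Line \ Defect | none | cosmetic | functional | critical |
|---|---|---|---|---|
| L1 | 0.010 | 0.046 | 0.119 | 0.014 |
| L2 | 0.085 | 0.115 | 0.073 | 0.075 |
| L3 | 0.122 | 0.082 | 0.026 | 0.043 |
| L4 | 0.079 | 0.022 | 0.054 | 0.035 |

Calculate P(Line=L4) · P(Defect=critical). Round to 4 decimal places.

P(Line=L4) = 0.079 + 0.022 + 0.054 + 0.035 = 0.190.
P(Defect=critical) = 0.014 + 0.075 + 0.043 + 0.035 = 0.167.
Product: 0.190 × 0.167 = 0.0317.

0.0317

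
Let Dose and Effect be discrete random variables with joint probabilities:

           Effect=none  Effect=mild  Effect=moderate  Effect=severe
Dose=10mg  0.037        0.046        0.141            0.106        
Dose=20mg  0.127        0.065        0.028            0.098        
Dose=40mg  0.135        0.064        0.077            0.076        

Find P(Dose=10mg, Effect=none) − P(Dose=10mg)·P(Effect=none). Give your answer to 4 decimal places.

P(Dose=10mg) = 0.037 + 0.046 + 0.141 + 0.106 = 0.330.
P(Effect=none) = 0.037 + 0.127 + 0.135 = 0.299.
P(Dose=10mg, Effect=none) − P(Dose=10mg)P(Effect=none) = 0.037 − 0.330×0.299 = -0.0617.

-0.0617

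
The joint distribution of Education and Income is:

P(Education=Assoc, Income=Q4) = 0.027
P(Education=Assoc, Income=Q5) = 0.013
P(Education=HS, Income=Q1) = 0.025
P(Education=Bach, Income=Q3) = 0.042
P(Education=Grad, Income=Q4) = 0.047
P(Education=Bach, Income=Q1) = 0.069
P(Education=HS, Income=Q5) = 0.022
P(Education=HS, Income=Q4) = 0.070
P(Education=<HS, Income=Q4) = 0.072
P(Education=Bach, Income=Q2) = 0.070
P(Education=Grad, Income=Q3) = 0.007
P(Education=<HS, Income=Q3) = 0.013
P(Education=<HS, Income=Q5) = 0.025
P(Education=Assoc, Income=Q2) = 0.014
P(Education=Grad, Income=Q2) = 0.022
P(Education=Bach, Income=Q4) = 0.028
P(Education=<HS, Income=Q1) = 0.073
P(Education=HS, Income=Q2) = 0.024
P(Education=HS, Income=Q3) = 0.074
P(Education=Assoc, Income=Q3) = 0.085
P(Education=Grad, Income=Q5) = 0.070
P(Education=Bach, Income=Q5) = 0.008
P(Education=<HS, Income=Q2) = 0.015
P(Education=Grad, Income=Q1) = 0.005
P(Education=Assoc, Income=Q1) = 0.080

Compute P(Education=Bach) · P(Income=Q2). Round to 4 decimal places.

P(Education=Bach) = 0.069 + 0.070 + 0.042 + 0.028 + 0.008 = 0.217.
P(Income=Q2) = 0.015 + 0.024 + 0.014 + 0.070 + 0.022 = 0.145.
Product: 0.217 × 0.145 = 0.0315.

0.0315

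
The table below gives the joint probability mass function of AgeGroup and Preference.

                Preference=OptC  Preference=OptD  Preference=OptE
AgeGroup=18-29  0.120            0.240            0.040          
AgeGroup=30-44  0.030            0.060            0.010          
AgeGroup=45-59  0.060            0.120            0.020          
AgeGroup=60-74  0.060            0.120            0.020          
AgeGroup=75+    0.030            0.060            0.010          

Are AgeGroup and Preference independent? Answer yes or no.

yes

Every cell satisfies P(AgeGroup,Preference) = P(AgeGroup)·P(Preference). For instance P(AgeGroup=60-74) = 0.200, P(Preference=OptD) = 0.600, and 0.200×0.600 = 0.120 matches the joint entry. So AgeGroup and Preference are independent.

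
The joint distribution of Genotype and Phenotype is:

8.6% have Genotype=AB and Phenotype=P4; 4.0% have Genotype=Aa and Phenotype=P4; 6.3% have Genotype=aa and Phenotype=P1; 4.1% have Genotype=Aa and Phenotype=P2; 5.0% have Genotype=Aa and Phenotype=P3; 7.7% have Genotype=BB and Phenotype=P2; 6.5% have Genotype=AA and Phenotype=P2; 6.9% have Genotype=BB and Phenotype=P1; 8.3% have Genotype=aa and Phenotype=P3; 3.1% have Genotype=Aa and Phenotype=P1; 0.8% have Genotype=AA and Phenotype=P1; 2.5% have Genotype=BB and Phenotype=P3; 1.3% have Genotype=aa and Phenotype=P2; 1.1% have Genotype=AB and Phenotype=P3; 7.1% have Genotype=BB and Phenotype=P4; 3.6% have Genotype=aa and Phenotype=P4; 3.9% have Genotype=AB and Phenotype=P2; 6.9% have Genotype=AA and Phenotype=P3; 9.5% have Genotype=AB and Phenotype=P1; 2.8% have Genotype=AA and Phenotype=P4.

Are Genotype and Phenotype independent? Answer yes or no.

no

P(Genotype=AB) = 0.231 and P(Phenotype=P3) = 0.238, so their product is 0.05498, but P(Genotype=AB, Phenotype=P3) = 0.011. Since these differ, Genotype and Phenotype are not independent.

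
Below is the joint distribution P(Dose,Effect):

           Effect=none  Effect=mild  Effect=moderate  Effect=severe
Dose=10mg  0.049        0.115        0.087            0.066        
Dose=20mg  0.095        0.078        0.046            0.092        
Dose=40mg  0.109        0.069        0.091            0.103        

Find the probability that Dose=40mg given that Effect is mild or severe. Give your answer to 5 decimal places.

P(Effect=mild) = 0.115 + 0.078 + 0.069 = 0.262.
P(Effect=severe) = 0.066 + 0.092 + 0.103 = 0.261.
P(Effect ∈ {mild, severe}) = 0.262 + 0.261 = 0.523; P(Dose=40mg, Effect ∈ {mild, severe}) = 0.069 + 0.103 = 0.172.
P(Dose=40mg | Effect ∈ {mild, severe}) = 0.172/0.523 = 0.32887.

0.32887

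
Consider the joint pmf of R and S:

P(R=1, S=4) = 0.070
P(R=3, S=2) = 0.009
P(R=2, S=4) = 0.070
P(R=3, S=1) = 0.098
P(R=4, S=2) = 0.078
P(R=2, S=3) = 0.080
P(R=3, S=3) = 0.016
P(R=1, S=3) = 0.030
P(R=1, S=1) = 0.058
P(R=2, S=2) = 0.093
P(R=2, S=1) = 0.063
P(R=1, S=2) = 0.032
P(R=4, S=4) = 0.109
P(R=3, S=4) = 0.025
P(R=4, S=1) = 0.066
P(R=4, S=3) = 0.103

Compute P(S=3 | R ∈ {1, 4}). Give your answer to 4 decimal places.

P(R=1) = 0.058 + 0.032 + 0.030 + 0.070 = 0.190.
P(R=4) = 0.066 + 0.078 + 0.103 + 0.109 = 0.356.
P(R ∈ {1, 4}) = 0.190 + 0.356 = 0.546; P(S=3, R ∈ {1, 4}) = 0.030 + 0.103 = 0.133.
P(S=3 | R ∈ {1, 4}) = 0.133/0.546 = 0.2436.

0.2436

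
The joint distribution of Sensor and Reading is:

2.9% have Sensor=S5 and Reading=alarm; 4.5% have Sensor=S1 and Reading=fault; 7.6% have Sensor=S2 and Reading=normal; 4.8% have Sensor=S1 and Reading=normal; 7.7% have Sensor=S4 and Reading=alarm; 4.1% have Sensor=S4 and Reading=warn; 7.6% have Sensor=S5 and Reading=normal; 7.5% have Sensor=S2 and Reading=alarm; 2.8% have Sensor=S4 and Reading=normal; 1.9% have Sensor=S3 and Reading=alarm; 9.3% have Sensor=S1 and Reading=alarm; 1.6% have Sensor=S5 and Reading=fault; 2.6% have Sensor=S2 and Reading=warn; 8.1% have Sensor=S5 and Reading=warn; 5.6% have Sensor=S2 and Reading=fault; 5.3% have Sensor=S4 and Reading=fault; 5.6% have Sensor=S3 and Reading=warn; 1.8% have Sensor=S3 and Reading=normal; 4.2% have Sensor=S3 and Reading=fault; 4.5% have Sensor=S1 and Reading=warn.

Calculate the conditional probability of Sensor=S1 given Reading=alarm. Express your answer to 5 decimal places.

P(Reading=alarm) = 0.093 + 0.075 + 0.019 + 0.077 + 0.029 = 0.293.
P(Sensor=S1 | Reading=alarm) = 0.093/0.293 = 0.31741.

0.31741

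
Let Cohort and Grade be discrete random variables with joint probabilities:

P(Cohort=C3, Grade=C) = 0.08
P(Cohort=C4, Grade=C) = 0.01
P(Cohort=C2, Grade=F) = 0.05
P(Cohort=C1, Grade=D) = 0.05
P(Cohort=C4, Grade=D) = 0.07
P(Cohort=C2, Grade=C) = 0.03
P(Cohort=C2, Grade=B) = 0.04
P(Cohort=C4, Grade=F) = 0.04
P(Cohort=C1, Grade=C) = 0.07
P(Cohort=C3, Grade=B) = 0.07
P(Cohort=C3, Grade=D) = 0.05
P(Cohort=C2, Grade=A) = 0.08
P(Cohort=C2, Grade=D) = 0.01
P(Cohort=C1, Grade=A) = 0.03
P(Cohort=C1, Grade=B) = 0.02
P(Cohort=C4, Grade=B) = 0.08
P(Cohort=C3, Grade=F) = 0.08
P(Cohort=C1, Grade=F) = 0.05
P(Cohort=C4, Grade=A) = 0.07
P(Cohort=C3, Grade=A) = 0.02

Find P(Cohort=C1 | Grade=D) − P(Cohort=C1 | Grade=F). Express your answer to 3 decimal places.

P(Grade=D) = 0.05 + 0.01 + 0.05 + 0.07 = 0.18; P(Cohort=C1 | Grade=D) = 0.05/0.18 = 0.2778.
P(Grade=F) = 0.05 + 0.05 + 0.08 + 0.04 = 0.22; P(Cohort=C1 | Grade=F) = 0.05/0.22 = 0.2273.
Difference = 0.051.

0.051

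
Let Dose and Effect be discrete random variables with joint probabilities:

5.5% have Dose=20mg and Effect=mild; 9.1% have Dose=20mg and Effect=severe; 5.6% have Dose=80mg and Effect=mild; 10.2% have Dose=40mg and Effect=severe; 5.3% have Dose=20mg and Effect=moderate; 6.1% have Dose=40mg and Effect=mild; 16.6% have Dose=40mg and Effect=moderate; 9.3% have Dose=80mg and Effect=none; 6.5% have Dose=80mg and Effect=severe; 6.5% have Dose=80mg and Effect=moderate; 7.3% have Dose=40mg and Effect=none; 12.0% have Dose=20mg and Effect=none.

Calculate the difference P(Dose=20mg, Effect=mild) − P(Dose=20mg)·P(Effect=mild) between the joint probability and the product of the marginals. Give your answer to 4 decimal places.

0.0001

P(Dose=20mg) = 0.120 + 0.055 + 0.053 + 0.091 = 0.319.
P(Effect=mild) = 0.055 + 0.061 + 0.056 = 0.172.
P(Dose=20mg, Effect=mild) − P(Dose=20mg)P(Effect=mild) = 0.055 − 0.319×0.172 = 0.0001.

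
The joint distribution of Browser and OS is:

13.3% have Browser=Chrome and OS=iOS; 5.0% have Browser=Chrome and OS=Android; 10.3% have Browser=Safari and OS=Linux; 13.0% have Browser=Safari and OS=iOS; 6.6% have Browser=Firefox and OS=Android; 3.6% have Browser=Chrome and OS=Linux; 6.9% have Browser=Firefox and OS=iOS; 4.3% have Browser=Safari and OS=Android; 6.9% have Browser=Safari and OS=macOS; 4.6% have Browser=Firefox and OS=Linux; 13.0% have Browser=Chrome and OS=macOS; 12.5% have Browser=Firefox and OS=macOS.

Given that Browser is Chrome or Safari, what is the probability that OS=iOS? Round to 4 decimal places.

0.3790

P(Browser=Chrome) = 0.130 + 0.036 + 0.133 + 0.050 = 0.349.
P(Browser=Safari) = 0.069 + 0.103 + 0.130 + 0.043 = 0.345.
P(Browser ∈ {Chrome, Safari}) = 0.349 + 0.345 = 0.694; P(OS=iOS, Browser ∈ {Chrome, Safari}) = 0.133 + 0.130 = 0.263.
P(OS=iOS | Browser ∈ {Chrome, Safari}) = 0.263/0.694 = 0.3790.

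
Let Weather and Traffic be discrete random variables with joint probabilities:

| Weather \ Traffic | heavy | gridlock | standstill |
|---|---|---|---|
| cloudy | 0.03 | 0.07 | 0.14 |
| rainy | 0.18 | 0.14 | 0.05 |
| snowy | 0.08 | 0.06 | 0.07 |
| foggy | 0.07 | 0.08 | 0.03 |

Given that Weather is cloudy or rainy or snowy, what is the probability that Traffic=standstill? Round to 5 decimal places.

0.31707

P(Weather=cloudy) = 0.03 + 0.07 + 0.14 = 0.24.
P(Weather=rainy) = 0.18 + 0.14 + 0.05 = 0.37.
P(Weather=snowy) = 0.08 + 0.06 + 0.07 = 0.21.
P(Weather ∈ {cloudy, rainy, snowy}) = 0.24 + 0.37 + 0.21 = 0.82; P(Traffic=standstill, Weather ∈ {cloudy, rainy, snowy}) = 0.14 + 0.05 + 0.07 = 0.26.
P(Traffic=standstill | Weather ∈ {cloudy, rainy, snowy}) = 0.26/0.82 = 0.31707.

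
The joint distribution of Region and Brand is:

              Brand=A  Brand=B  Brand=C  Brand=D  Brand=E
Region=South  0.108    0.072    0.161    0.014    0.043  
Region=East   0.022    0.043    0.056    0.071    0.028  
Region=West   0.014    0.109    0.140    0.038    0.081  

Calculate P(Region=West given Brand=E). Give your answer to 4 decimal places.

0.5329

P(Brand=E) = 0.043 + 0.028 + 0.081 = 0.152.
P(Region=West | Brand=E) = 0.081/0.152 = 0.5329.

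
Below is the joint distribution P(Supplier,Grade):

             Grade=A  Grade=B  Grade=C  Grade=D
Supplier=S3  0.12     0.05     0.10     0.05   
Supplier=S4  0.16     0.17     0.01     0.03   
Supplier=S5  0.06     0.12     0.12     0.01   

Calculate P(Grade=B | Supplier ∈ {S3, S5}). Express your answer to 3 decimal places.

0.270

P(Supplier=S3) = 0.12 + 0.05 + 0.10 + 0.05 = 0.32.
P(Supplier=S5) = 0.06 + 0.12 + 0.12 + 0.01 = 0.31.
P(Supplier ∈ {S3, S5}) = 0.32 + 0.31 = 0.63; P(Grade=B, Supplier ∈ {S3, S5}) = 0.05 + 0.12 = 0.17.
P(Grade=B | Supplier ∈ {S3, S5}) = 0.17/0.63 = 0.270.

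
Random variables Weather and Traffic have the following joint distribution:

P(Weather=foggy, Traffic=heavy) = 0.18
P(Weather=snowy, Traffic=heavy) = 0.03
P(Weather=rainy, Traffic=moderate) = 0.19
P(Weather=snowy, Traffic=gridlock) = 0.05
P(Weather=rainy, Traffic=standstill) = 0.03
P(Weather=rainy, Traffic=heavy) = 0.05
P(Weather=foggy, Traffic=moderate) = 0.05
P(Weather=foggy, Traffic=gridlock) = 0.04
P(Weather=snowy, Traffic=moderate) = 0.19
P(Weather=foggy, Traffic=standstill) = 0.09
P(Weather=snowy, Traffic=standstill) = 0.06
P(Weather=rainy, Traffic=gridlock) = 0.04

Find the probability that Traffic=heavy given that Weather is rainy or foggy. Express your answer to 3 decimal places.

0.343

P(Weather=rainy) = 0.19 + 0.05 + 0.04 + 0.03 = 0.31.
P(Weather=foggy) = 0.05 + 0.18 + 0.04 + 0.09 = 0.36.
P(Weather ∈ {rainy, foggy}) = 0.31 + 0.36 = 0.67; P(Traffic=heavy, Weather ∈ {rainy, foggy}) = 0.05 + 0.18 = 0.23.
P(Traffic=heavy | Weather ∈ {rainy, foggy}) = 0.23/0.67 = 0.343.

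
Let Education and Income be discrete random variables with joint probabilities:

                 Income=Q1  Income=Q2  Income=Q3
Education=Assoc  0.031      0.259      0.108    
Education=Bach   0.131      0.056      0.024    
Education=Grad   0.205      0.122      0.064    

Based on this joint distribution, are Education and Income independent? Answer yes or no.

P(Education=Assoc) = 0.398 and P(Income=Q1) = 0.367, so their product is 0.14607, but P(Education=Assoc, Income=Q1) = 0.031. Since these differ, Education and Income are not independent.

no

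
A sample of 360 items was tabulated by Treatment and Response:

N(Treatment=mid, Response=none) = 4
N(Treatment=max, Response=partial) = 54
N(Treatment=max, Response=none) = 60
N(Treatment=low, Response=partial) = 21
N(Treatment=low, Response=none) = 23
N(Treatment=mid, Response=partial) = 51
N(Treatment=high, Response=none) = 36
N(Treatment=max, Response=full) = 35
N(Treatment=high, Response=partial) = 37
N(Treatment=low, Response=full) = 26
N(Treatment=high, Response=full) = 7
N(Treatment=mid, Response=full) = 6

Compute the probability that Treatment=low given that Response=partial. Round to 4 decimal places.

Total with Response=partial: 21 + 51 + 37 + 54 = 163.
P(Treatment=low | Response=partial) = 21/163 = 0.1288.

0.1288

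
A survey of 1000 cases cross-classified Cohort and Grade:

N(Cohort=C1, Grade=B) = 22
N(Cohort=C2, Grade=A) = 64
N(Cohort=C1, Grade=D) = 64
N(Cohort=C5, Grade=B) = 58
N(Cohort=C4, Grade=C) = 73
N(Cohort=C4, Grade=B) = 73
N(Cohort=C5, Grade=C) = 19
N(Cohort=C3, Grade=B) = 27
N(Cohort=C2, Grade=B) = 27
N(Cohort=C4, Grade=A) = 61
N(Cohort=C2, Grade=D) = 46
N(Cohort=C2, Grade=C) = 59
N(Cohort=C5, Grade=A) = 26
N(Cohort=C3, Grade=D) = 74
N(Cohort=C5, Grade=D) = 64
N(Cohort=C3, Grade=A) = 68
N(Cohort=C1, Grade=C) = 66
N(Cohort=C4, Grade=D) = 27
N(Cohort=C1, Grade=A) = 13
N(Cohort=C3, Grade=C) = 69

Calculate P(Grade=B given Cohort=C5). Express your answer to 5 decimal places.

Total with Cohort=C5: 26 + 58 + 19 + 64 = 167.
P(Grade=B | Cohort=C5) = 58/167 = 0.34731.

0.34731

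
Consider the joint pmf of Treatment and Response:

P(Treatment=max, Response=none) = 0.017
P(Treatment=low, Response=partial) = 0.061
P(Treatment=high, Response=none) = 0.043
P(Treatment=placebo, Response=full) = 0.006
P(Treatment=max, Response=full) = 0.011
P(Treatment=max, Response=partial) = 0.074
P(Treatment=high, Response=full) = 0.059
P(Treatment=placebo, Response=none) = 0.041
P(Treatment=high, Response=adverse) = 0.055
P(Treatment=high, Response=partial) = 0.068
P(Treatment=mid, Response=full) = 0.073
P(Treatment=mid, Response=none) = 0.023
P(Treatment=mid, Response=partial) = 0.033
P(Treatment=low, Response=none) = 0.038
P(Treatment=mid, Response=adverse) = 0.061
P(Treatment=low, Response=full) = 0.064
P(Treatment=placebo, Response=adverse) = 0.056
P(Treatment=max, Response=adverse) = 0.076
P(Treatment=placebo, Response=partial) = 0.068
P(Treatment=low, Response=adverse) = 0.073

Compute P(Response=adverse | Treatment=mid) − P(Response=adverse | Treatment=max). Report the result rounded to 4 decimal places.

P(Treatment=mid) = 0.023 + 0.033 + 0.073 + 0.061 = 0.190; P(Response=adverse | Treatment=mid) = 0.061/0.190 = 0.32105.
P(Treatment=max) = 0.017 + 0.074 + 0.011 + 0.076 = 0.178; P(Response=adverse | Treatment=max) = 0.076/0.178 = 0.42697.
Difference = -0.1059.

-0.1059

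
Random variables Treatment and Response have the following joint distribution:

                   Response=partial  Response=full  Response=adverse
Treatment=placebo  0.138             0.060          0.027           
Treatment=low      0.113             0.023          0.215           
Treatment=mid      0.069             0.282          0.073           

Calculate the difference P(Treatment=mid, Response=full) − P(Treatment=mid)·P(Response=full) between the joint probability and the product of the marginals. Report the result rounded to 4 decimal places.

P(Treatment=mid) = 0.069 + 0.282 + 0.073 = 0.424.
P(Response=full) = 0.060 + 0.023 + 0.282 = 0.365.
P(Treatment=mid, Response=full) − P(Treatment=mid)P(Response=full) = 0.282 − 0.424×0.365 = 0.1272.

0.1272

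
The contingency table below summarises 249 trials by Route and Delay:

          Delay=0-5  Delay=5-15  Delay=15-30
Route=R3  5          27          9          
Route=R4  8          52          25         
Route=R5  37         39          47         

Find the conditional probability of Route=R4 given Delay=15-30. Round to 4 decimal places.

0.3086

Total with Delay=15-30: 9 + 25 + 47 = 81.
P(Route=R4 | Delay=15-30) = 25/81 = 0.3086.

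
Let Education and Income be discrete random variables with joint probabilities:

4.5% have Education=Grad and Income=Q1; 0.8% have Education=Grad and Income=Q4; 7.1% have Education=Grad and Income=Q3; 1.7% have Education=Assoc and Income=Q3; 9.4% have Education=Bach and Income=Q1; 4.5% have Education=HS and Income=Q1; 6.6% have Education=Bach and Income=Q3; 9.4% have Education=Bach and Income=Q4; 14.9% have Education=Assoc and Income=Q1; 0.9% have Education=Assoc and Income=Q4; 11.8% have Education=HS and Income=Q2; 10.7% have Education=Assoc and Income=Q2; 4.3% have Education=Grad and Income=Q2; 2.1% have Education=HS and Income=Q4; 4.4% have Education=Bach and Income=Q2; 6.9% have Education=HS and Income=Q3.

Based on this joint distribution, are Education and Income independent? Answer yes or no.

no

P(Education=Assoc) = 0.282 and P(Income=Q1) = 0.333, so their product is 0.09391, but P(Education=Assoc, Income=Q1) = 0.149. Since these differ, Education and Income are not independent.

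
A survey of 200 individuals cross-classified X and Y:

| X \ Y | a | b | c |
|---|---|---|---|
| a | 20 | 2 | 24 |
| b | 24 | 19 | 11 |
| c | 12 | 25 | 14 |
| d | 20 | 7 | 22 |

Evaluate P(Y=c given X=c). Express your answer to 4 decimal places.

0.2745

Total with X=c: 12 + 25 + 14 = 51.
P(Y=c | X=c) = 14/51 = 0.2745.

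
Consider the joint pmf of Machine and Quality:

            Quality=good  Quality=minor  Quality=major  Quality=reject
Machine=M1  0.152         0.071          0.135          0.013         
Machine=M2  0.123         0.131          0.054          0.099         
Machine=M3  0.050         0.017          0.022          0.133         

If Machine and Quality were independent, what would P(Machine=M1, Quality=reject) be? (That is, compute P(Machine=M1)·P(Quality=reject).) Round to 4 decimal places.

0.0909

P(Machine=M1) = 0.152 + 0.071 + 0.135 + 0.013 = 0.371.
P(Quality=reject) = 0.013 + 0.099 + 0.133 = 0.245.
Product: 0.371 × 0.245 = 0.0909.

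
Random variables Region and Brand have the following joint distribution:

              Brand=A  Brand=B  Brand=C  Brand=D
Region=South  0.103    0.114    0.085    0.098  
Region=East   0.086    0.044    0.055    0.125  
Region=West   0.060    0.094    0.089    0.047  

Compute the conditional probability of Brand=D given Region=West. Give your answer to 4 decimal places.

P(Region=West) = 0.060 + 0.094 + 0.089 + 0.047 = 0.290.
P(Brand=D | Region=West) = 0.047/0.290 = 0.1621.

0.1621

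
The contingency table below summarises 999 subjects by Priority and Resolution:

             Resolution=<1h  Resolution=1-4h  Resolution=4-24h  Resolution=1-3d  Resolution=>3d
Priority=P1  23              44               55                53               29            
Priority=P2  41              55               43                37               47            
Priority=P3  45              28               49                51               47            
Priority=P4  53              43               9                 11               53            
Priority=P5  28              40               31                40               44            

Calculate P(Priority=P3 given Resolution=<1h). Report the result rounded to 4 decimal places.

Total with Resolution=<1h: 23 + 41 + 45 + 53 + 28 = 190.
P(Priority=P3 | Resolution=<1h) = 45/190 = 0.2368.

0.2368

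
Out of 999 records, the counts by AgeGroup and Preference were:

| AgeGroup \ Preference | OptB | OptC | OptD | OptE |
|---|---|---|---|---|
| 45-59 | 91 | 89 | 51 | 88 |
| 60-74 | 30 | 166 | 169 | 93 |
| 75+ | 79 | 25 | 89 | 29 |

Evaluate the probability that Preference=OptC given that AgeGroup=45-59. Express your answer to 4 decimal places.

0.2790

Total with AgeGroup=45-59: 91 + 89 + 51 + 88 = 319.
P(Preference=OptC | AgeGroup=45-59) = 89/319 = 0.2790.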